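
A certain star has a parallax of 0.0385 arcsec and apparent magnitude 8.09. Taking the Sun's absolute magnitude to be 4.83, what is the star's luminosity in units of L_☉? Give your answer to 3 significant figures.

d = 1/p = 1/0.0385″ = 25.97 pc
M = m − 5 log₁₀ d + 5 = 8.09 − 5·1.4145 + 5 = 6.017
M − M_☉ = 6.017 − 4.83 = 1.187
L/L_☉ = 10^(−0.4 × 1.187) = 0.3350

L/L_☉ ≈ 0.335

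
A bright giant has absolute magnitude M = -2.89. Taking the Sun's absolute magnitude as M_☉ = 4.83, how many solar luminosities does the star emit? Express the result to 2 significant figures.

M − M_☉ = -2.89 − 4.83 = -7.720
L/L_☉ = 10^(−0.4 (M − M_☉)) = 10^3.088 = 1225

L/L_☉ ≈ 1200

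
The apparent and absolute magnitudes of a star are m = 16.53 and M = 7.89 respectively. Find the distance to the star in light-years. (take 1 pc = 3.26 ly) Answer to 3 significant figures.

d ≈ 1740 ly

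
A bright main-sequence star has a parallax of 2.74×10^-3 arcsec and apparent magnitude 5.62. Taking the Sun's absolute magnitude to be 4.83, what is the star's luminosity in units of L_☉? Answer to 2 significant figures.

d = 1/p = 1/2.74×10^-3″ = 365.0 pc
M = m − 5 log₁₀ d + 5 = 5.62 − 5·2.5622 + 5 = -2.191
M − M_☉ = -2.191 − 4.83 = -7.021
L/L_☉ = 10^(−0.4 × -7.021) = 643.4

L/L_☉ ≈ 640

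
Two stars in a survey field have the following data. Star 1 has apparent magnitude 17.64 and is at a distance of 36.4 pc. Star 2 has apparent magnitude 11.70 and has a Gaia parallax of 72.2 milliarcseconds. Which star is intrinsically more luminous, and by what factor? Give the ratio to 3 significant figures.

Star 1: M = m − 5 log₁₀ d + 5 = 17.64 − 5·1.5611 + 5 = 14.834
Star 2: p = 72.2 mas = 0.0722″ → d = 1/p = 13.85 pc
Star 2: M = m − 5 log₁₀ d + 5 = 11.70 − 5·1.1415 + 5 = 10.993
ΔM = M_1 − M_2 = 14.834 − (10.993) = 3.842; smaller M is more luminous → Star 2.
L ratio = 10^(0.4 |ΔM|) = 10^1.537 = 34.41

Star 2 is more luminous, by a factor of 34.4.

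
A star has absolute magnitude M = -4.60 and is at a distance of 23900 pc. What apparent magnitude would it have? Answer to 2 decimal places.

m = M + 5 log₁₀ d − 5 = -4.60 + 5·4.3784 − 5 = 12.292

m ≈ 12.29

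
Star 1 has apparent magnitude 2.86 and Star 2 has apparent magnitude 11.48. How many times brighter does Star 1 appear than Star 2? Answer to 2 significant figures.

2800

Δm = 2.86 − (11.48) = -8.62
Flux ratio = 10^(−0.4 Δm) = 10^(−0.4 × -8.62) = 10^3.448 = 2805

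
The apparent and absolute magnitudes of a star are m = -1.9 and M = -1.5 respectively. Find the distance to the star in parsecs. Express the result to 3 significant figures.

μ = m − M = -0.400
m − M = 5 log₁₀ d − 5
log₁₀ d = (m − M)/5 + 1 = 0.9200
d = 10^0.9200 = 8.318 pc

d ≈ 8.32 pc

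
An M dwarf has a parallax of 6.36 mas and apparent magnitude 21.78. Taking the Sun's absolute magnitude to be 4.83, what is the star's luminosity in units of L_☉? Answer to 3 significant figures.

d = 1/p = 1000/6.36 mas = 157.2 pc
M = m − 5 log₁₀ d + 5 = 21.78 − 5·2.1965 + 5 = 15.797
M − M_☉ = 15.797 − 4.83 = 10.967
L/L_☉ = 10^(−0.4 × 10.967) = 4.103×10^-5

L/L_☉ ≈ 4.10×10^-5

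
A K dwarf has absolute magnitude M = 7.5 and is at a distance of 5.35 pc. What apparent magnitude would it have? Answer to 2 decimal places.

m = M + 5 log₁₀ d − 5 = 7.5 + 5·0.7284 − 5 = 6.142

m ≈ 6.14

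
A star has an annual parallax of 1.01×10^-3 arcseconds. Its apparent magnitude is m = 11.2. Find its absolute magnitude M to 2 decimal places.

d = 1/p = 1/1.01×10^-3″ = 990.1 pc
5 log₁₀(d/10 pc) = 5 log₁₀(990.1) − 5 = 9.978
M = m − 5 log₁₀(d/10) = 11.2 − 9.978 = 1.222

M ≈ 1.22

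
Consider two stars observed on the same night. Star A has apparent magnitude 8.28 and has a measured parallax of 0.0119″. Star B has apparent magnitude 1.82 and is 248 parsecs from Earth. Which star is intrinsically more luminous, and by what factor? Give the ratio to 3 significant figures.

Star B is more luminous, by a factor of 3340.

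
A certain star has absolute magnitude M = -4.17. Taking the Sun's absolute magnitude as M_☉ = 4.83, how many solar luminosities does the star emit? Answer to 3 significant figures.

L/L_☉ ≈ 3980

M − M_☉ = -4.17 − 4.83 = -9.000
L/L_☉ = 10^(−0.4 (M − M_☉)) = 10^3.600 = 3981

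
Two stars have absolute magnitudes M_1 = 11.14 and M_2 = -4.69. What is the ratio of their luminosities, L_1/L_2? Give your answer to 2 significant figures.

ΔM = M_1 − M_2 = 15.83
L_1/L_2 = 10^(−0.4 ΔM) = 10^-6.332 = 4.656×10^-7

L_1/L_2 ≈ 4.7×10^-7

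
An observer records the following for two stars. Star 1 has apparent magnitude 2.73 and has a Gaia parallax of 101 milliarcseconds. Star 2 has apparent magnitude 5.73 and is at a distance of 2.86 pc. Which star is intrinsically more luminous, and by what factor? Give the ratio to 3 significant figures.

Star 1: p = 101 mas = 0.101″ → d = 1/p = 9.901 pc
Star 1: M = m − 5 log₁₀ d + 5 = 2.73 − 5·0.9957 + 5 = 2.752
Star 2: M = m − 5 log₁₀ d + 5 = 5.73 − 5·0.4564 + 5 = 8.448
ΔM = M_1 − M_2 = 2.752 − (8.448) = -5.697; smaller M is more luminous → Star 1.
L ratio = 10^(0.4 |ΔM|) = 10^2.279 = 189.9

Star 1 is more luminous, by a factor of 190.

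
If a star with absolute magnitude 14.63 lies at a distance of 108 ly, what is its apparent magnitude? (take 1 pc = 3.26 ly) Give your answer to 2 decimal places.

m ≈ 17.23

d = 108 ly / 3.26 = 33.13 pc
m = M + 5 log₁₀ d − 5 = 14.63 + 5·1.5202 − 5 = 17.231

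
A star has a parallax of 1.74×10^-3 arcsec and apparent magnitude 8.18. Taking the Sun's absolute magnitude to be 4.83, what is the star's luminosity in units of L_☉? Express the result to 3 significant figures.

L/L_☉ ≈ 151

d = 1/p = 1/1.74×10^-3″ = 574.7 pc
M = m − 5 log₁₀ d + 5 = 8.18 − 5·2.7595 + 5 = -0.617
M − M_☉ = -0.617 − 4.83 = -5.447
L/L_☉ = 10^(−0.4 × -5.447) = 151.0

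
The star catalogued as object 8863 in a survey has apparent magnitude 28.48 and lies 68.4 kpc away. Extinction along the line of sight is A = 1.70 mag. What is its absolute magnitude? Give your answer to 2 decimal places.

M ≈ 7.60

d = 68.4 kpc = 68400 pc
5 log₁₀(d/10 pc) = 5 log₁₀(68400) − 5 = 19.175
M = m − 5 log₁₀(d/10) − A = 28.48 − 19.175 − 1.70 = 7.605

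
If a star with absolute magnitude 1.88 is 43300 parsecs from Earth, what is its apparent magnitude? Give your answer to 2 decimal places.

m ≈ 20.06

m = M + 5 log₁₀ d − 5 = 1.88 + 5·4.6365 − 5 = 20.062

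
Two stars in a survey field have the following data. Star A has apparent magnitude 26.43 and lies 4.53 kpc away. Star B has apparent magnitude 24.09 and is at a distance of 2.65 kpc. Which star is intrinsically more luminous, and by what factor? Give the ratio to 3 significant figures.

Star B is more luminous, by a factor of 2.95.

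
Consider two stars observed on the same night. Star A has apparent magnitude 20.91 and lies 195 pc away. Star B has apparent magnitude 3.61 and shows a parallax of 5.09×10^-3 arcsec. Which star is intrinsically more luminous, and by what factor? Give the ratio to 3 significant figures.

Star B is more luminous, by a factor of 8.44×10^6.

Star A: M = m − 5 log₁₀ d + 5 = 20.91 − 5·2.2900 + 5 = 14.460
Star B: d = 1/p = 1/5.09×10^-3″ = 196.5 pc
Star B: M = m − 5 log₁₀ d + 5 = 3.61 − 5·2.2933 + 5 = -2.856
ΔM = M_A − M_B = 14.460 − (-2.856) = 17.316; smaller M is more luminous → Star B.
L ratio = 10^(0.4 |ΔM|) = 10^6.926 = 8.443×10^6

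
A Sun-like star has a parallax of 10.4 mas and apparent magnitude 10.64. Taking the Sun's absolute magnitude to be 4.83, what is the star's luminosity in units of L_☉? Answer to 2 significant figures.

d = 1/p = 1000/10.4 mas = 96.15 pc
M = m − 5 log₁₀ d + 5 = 10.64 − 5·1.9830 + 5 = 5.725
M − M_☉ = 5.725 − 4.83 = 0.895
L/L_☉ = 10^(−0.4 × 0.895) = 0.4385

L/L_☉ ≈ 0.44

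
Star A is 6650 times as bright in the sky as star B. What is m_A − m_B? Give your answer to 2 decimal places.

m_A − m_B ≈ -9.56

Pogson: Δm = −2.5 log₁₀(ratio) = −2.5 log₁₀(6650) = −2.5 × 3.8228 = -9.557
Star A is brighter, so it has the smaller magnitude: the difference is negative.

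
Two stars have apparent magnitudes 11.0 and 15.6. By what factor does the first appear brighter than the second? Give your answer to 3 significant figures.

Magnitude difference = -4.6
Flux ratio = 10^(−0.4 Δm) = 10^(−0.4 × -4.6) = 10^1.840 = 69.18

69.2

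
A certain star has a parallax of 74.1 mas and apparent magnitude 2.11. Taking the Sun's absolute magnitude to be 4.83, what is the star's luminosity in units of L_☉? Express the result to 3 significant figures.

L/L_☉ ≈ 22.3

d = 1/p = 1000/74.1 mas = 13.50 pc
M = m − 5 log₁₀ d + 5 = 2.11 − 5·1.1302 + 5 = 1.459
M − M_☉ = 1.459 − 4.83 = -3.371
L/L_☉ = 10^(−0.4 × -3.371) = 22.30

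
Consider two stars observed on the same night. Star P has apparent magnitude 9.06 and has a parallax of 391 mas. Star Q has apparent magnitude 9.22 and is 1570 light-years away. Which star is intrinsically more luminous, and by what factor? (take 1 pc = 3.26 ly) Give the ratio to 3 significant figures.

Star P: p = 391 mas = 0.391″ → d = 1/p = 2.558 pc
Star P: M = m − 5 log₁₀ d + 5 = 9.06 − 5·0.4078 + 5 = 12.021
Star Q: d = 1570 ly / 3.26 = 481.6 pc
Star Q: M = m − 5 log₁₀ d + 5 = 9.22 − 5·2.6827 + 5 = 0.807
ΔM = M_P − M_Q = 12.021 − (0.807) = 11.214; smaller M is more luminous → Star Q.
L ratio = 10^(0.4 |ΔM|) = 10^4.486 = 30600

Star Q is more luminous, by a factor of 30600.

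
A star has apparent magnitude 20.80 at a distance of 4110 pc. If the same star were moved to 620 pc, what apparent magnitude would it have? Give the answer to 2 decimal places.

m ≈ 16.69

Flux ∝ 1/d², so Δm = 5 log₁₀(d₂/d₁) = 5 log₁₀(620/4110) = -4.107
m₂ = m₁ + Δm = 20.80 + (-4.107) = 16.693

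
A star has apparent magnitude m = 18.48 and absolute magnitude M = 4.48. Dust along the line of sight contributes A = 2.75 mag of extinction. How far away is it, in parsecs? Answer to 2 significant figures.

d ≈ 1800 pc

m − M = 5 log₁₀(d/10 pc) + A  ⇒  18.48 − (4.48) − 2.75 = 5 log₁₀(d/10)
11.250 = 5 log₁₀(d/10)
log₁₀ d = (m − M − A)/5 + 1 = 3.2500
d = 10^3.2500 = 1778 pc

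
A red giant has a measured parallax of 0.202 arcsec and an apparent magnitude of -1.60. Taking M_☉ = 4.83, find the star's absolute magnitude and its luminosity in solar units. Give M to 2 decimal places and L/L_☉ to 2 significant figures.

M ≈ -0.07; L/L_☉ ≈ 91

d = 1/p = 1/0.202″ = 4.950 pc
M = m − 5 log₁₀ d + 5 = -1.60 − 5·0.6946 + 5 = -0.073
M − M_☉ = -0.073 − 4.83 = -4.903
L/L_☉ = 10^(−0.4 × -4.903) = 91.47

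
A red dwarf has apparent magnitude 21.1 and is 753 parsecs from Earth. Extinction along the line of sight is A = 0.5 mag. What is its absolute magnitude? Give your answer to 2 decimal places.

M ≈ 11.22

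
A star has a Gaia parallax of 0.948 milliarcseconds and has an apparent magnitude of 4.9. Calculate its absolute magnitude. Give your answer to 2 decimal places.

p = 0.948 mas = 9.48×10^-4″ → d = 1/p = 1055 pc
5 log₁₀(d/10 pc) = 5 log₁₀(1055) − 5 = 10.116
M = m − 5 log₁₀(d/10) = 4.9 − 10.116 = -5.216

M ≈ -5.22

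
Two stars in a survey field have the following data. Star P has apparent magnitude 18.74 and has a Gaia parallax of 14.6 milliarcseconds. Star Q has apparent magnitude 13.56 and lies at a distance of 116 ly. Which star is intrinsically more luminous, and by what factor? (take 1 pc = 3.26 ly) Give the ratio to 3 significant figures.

Star Q is more luminous, by a factor of 31.9.

Star P: p = 14.6 mas = 0.0146″ → d = 1/p = 68.49 pc
Star P: M = m − 5 log₁₀ d + 5 = 18.74 − 5·1.8356 + 5 = 14.562
Star Q: d = 116 ly / 3.26 = 35.58 pc
Star Q: M = m − 5 log₁₀ d + 5 = 13.56 − 5·1.5512 + 5 = 10.804
ΔM = M_P − M_Q = 14.562 − (10.804) = 3.758; smaller M is more luminous → Star Q.
L ratio = 10^(0.4 |ΔM|) = 10^1.503 = 31.86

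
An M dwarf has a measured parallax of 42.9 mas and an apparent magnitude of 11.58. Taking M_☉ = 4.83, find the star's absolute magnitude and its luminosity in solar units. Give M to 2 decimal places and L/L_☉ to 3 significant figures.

M ≈ 9.74; L/L_☉ ≈ 0.0108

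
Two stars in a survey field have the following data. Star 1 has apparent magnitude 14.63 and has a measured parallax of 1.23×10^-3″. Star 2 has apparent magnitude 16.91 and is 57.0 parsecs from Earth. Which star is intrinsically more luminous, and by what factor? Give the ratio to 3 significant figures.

Star 1: d = 1/p = 1/1.23×10^-3″ = 813.0 pc
Star 1: M = m − 5 log₁₀ d + 5 = 14.63 − 5·2.9101 + 5 = 5.080
Star 2: M = m − 5 log₁₀ d + 5 = 16.91 − 5·1.7559 + 5 = 13.131
ΔM = M_1 − M_2 = 5.080 − (13.131) = -8.051; smaller M is more luminous → Star 1.
L ratio = 10^(0.4 |ΔM|) = 10^3.220 = 1661

Star 1 is more luminous, by a factor of 1660.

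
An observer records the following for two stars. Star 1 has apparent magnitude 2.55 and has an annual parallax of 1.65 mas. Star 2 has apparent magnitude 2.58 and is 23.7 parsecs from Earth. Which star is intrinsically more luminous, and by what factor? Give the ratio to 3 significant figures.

Star 1: p = 1.65 mas = 1.65×10^-3″ → d = 1/p = 606.1 pc
Star 1: M = m − 5 log₁₀ d + 5 = 2.55 − 5·2.7825 + 5 = -6.363
Star 2: M = m − 5 log₁₀ d + 5 = 2.58 − 5·1.3747 + 5 = 0.706
ΔM = M_1 − M_2 = -6.363 − (0.706) = -7.069; smaller M is more luminous → Star 1.
L ratio = 10^(0.4 |ΔM|) = 10^2.828 = 672.3

Star 1 is more luminous, by a factor of 672.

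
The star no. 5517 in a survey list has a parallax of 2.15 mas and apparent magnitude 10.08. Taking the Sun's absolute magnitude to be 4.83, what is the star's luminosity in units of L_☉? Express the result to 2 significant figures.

L/L_☉ ≈ 17

d = 1/p = 1000/2.15 mas = 465.1 pc
M = m − 5 log₁₀ d + 5 = 10.08 − 5·2.6676 + 5 = 1.742
M − M_☉ = 1.742 − 4.83 = -3.088
L/L_☉ = 10^(−0.4 × -3.088) = 17.18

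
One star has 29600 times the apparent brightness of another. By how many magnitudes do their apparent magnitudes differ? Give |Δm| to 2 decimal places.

Pogson: Δm = −2.5 log₁₀(ratio) = −2.5 log₁₀(29600) = −2.5 × 4.4713 = -11.178

|Δm| ≈ 11.18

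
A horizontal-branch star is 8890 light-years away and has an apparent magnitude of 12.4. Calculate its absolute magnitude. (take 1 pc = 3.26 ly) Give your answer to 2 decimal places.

d = 8890 ly / 3.26 = 2727 pc
5 log₁₀(d/10 pc) = 5 log₁₀(2727) − 5 = 12.178
M = m − 5 log₁₀(d/10) = 12.4 − 12.178 = 0.222

M ≈ 0.22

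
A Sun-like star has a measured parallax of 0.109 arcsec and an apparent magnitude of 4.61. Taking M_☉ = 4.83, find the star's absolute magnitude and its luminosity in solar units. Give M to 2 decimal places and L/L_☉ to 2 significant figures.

M ≈ 4.80; L/L_☉ ≈ 1.0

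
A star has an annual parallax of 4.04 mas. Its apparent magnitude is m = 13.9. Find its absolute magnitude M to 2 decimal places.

p = 4.04 mas = 4.04×10^-3″ → d = 1/p = 247.5 pc
5 log₁₀(d/10 pc) = 5 log₁₀(247.5) − 5 = 6.968
M = m − 5 log₁₀(d/10) = 13.9 − 6.968 = 6.932

M ≈ 6.93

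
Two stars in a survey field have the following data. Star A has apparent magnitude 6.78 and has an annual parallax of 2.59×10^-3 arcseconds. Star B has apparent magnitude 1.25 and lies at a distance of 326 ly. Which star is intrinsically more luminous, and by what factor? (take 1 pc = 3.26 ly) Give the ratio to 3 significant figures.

Star B is more luminous, by a factor of 10.9.

Star A: d = 1/p = 1/2.59×10^-3″ = 386.1 pc
Star A: M = m − 5 log₁₀ d + 5 = 6.78 − 5·2.5867 + 5 = -1.154
Star B: d = 326 ly / 3.26 = 100.0 pc
Star B: M = m − 5 log₁₀ d + 5 = 1.25 − 5·2.0000 + 5 = -3.750
ΔM = M_A − M_B = -1.154 − (-3.750) = 2.596; smaller M is more luminous → Star B.
L ratio = 10^(0.4 |ΔM|) = 10^1.039 = 10.93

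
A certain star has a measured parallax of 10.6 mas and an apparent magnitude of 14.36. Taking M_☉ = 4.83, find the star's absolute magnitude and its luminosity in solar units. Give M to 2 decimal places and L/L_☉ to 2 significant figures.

M ≈ 9.49; L/L_☉ ≈ 0.014

d = 1/p = 1000/10.6 mas = 94.34 pc
M = m − 5 log₁₀ d + 5 = 14.36 − 5·1.9747 + 5 = 9.487
M − M_☉ = 9.487 − 4.83 = 4.657
L/L_☉ = 10^(−0.4 × 4.657) = 0.01372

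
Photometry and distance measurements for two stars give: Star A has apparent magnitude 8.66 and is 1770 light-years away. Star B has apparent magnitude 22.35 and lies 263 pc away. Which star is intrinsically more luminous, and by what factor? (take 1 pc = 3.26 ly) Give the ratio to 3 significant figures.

Star A is more luminous, by a factor of 1.28×10^6.

Star A: d = 1770 ly / 3.26 = 542.9 pc
Star A: M = m − 5 log₁₀ d + 5 = 8.66 − 5·2.7348 + 5 = -0.014
Star B: M = m − 5 log₁₀ d + 5 = 22.35 − 5·2.4200 + 5 = 15.250
ΔM = M_A − M_B = -0.014 − (15.250) = -15.264; smaller M is more luminous → Star A.
L ratio = 10^(0.4 |ΔM|) = 10^6.106 = 1.275×10^6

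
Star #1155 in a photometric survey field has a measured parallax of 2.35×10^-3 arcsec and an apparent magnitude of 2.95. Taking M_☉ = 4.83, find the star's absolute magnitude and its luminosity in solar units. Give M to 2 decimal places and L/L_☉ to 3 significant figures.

d = 1/p = 1/2.35×10^-3″ = 425.5 pc
M = m − 5 log₁₀ d + 5 = 2.95 − 5·2.6289 + 5 = -5.195
M − M_☉ = -5.195 − 4.83 = -10.025
L/L_☉ = 10^(−0.4 × -10.025) = 10230

M ≈ -5.19; L/L_☉ ≈ 10200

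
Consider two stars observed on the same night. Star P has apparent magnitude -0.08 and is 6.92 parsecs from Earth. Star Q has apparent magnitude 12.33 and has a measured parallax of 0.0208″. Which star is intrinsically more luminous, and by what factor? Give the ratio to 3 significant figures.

Star P: M = m − 5 log₁₀ d + 5 = -0.08 − 5·0.8401 + 5 = 0.719
Star Q: d = 1/p = 1/0.0208″ = 48.08 pc
Star Q: M = m − 5 log₁₀ d + 5 = 12.33 − 5·1.6819 + 5 = 8.920
ΔM = M_P − M_Q = 0.719 − (8.920) = -8.201; smaller M is more luminous → Star P.
L ratio = 10^(0.4 |ΔM|) = 10^3.280 = 1907

Star P is more luminous, by a factor of 1910.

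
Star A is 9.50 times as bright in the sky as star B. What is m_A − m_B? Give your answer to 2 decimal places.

Pogson: Δm = −2.5 log₁₀(ratio) = −2.5 log₁₀(9.50) = −2.5 × 0.9777 = -2.444
Star A is brighter, so it has the smaller magnitude: the difference is negative.

m_A − m_B ≈ -2.44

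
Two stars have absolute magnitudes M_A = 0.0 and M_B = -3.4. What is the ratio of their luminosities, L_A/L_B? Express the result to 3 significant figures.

L_A/L_B ≈ 0.0437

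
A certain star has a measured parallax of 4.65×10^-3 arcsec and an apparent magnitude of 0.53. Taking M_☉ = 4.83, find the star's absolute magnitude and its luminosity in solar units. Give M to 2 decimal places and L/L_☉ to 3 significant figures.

M ≈ -6.13; L/L_☉ ≈ 24300

d = 1/p = 1/4.65×10^-3″ = 215.1 pc
M = m − 5 log₁₀ d + 5 = 0.53 − 5·2.3325 + 5 = -6.133
M − M_☉ = -6.133 − 4.83 = -10.963
L/L_☉ = 10^(−0.4 × -10.963) = 24270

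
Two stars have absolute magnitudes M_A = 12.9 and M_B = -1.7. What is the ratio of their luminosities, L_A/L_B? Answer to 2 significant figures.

L_A/L_B ≈ 1.4×10^-6

ΔM = M_A − M_B = 14.6
L_A/L_B = 10^(−0.4 ΔM) = 10^-5.840 = 1.445×10^-6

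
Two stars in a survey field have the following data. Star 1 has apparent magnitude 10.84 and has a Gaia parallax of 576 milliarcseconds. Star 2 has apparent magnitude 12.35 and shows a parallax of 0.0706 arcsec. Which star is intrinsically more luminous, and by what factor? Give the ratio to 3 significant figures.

Star 2 is more luminous, by a factor of 16.6.

Star 1: p = 576 mas = 0.576″ → d = 1/p = 1.736 pc
Star 1: M = m − 5 log₁₀ d + 5 = 10.84 − 5·0.2396 + 5 = 14.642
Star 2: d = 1/p = 1/0.0706″ = 14.16 pc
Star 2: M = m − 5 log₁₀ d + 5 = 12.35 − 5·1.1512 + 5 = 11.594
ΔM = M_1 − M_2 = 14.642 − (11.594) = 3.048; smaller M is more luminous → Star 2.
L ratio = 10^(0.4 |ΔM|) = 10^1.219 = 16.57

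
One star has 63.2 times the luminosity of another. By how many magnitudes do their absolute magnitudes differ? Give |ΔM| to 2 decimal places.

|ΔM| ≈ 4.50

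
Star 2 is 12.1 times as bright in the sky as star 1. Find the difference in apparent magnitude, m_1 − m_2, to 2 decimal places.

m_1 − m_2 ≈ 2.71

Pogson: Δm = −2.5 log₁₀(ratio) = −2.5 log₁₀(12.1) = −2.5 × 1.0828 = -2.707
Star 2 is brighter so has the smaller magnitude: m_1 − m_2 is positive.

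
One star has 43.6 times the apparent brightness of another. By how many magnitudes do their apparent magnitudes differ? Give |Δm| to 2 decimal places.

Pogson: Δm = −2.5 log₁₀(ratio) = −2.5 log₁₀(43.6) = −2.5 × 1.6395 = -4.099

|Δm| ≈ 4.10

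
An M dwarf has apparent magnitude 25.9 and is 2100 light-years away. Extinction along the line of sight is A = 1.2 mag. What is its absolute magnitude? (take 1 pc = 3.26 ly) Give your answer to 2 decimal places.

d = 2100 ly / 3.26 = 644.2 pc
5 log₁₀(d/10 pc) = 5 log₁₀(644.2) − 5 = 9.045
M = m − 5 log₁₀(d/10) − A = 25.9 − 9.045 − 1.2 = 15.655

M ≈ 15.65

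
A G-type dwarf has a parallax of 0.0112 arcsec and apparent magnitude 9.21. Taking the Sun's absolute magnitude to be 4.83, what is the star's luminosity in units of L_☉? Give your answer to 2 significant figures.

d = 1/p = 1/0.0112″ = 89.29 pc
M = m − 5 log₁₀ d + 5 = 9.21 − 5·1.9508 + 5 = 4.456
M − M_☉ = 4.456 − 4.83 = -0.374
L/L_☉ = 10^(−0.4 × -0.374) = 1.411

L/L_☉ ≈ 1.4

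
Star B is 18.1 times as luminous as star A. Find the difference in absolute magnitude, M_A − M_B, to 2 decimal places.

M_A − M_B ≈ 3.14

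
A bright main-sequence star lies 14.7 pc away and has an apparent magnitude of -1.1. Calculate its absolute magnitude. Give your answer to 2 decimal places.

5 log₁₀(d/10 pc) = 5 log₁₀(14.70) − 5 = 0.837
M = m − 5 log₁₀(d/10) = -1.1 − 0.837 = -1.937

M ≈ -1.94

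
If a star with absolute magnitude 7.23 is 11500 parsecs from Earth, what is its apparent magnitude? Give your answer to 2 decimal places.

m ≈ 22.53

m = M + 5 log₁₀ d − 5 = 7.23 + 5·4.0607 − 5 = 22.533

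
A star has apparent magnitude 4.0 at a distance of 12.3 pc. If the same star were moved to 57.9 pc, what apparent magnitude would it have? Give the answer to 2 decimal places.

Flux ∝ 1/d², so Δm = 5 log₁₀(d₂/d₁) = 5 log₁₀(57.9/12.3) = 3.364
m₂ = m₁ + Δm = 4.0 + (3.364) = 7.364

m ≈ 7.36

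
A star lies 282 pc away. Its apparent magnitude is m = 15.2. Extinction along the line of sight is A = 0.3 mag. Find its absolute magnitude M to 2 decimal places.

5 log₁₀(d/10 pc) = 5 log₁₀(282.0) − 5 = 7.251
M = m − 5 log₁₀(d/10) − A = 15.2 − 7.251 − 0.3 = 7.649

M ≈ 7.65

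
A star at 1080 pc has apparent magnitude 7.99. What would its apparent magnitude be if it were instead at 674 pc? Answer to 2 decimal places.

Flux ∝ 1/d², so Δm = 5 log₁₀(d₂/d₁) = 5 log₁₀(674/1080) = -1.024
m₂ = m₁ + Δm = 7.99 + (-1.024) = 6.966

m ≈ 6.97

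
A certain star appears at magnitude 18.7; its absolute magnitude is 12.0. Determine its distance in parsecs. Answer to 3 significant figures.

μ = m − M = 6.700
m − M = 5 log₁₀ d − 5
log₁₀ d = (m − M)/5 + 1 = 2.3400
d = 10^2.3400 = 218.8 pc

d ≈ 219 pc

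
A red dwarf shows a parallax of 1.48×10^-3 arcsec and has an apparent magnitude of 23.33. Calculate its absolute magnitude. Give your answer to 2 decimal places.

M ≈ 14.18

d = 1/p = 1/1.48×10^-3″ = 675.7 pc
5 log₁₀(d/10 pc) = 5 log₁₀(675.7) − 5 = 9.149
M = m − 5 log₁₀(d/10) = 23.33 − 9.149 = 14.181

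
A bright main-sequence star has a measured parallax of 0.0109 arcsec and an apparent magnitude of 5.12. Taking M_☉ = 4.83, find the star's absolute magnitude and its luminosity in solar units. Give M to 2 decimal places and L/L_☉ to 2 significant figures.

M ≈ 0.31; L/L_☉ ≈ 64

d = 1/p = 1/0.0109″ = 91.74 pc
M = m − 5 log₁₀ d + 5 = 5.12 − 5·1.9626 + 5 = 0.307
M − M_☉ = 0.307 − 4.83 = -4.523
L/L_☉ = 10^(−0.4 × -4.523) = 64.44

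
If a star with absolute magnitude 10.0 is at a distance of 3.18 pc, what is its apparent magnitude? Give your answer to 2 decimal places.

m ≈ 7.51

m = M + 5 log₁₀ d − 5 = 10.0 + 5·0.5024 − 5 = 7.512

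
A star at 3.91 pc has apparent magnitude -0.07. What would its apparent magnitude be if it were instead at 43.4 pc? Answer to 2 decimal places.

Flux ∝ 1/d², so Δm = 5 log₁₀(d₂/d₁) = 5 log₁₀(43.4/3.91) = 5.227
m₂ = m₁ + Δm = -0.07 + (5.227) = 5.157

m ≈ 5.16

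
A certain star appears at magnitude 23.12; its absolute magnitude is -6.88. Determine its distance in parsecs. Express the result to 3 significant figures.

Distance modulus: m − M = 23.12 − (-6.88) = 30.000
m − M = 5 log₁₀ d − 5
log₁₀ d = (m − M)/5 + 1 = 7.0000
d = 10^7.0000 = 1.000×10^7 pc

d ≈ 1.00×10^7 pc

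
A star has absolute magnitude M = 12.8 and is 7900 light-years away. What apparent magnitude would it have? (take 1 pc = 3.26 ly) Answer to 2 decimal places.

d = 7900 ly / 3.26 = 2423 pc
m = M + 5 log₁₀ d − 5 = 12.8 + 5·3.3844 − 5 = 24.722

m ≈ 24.72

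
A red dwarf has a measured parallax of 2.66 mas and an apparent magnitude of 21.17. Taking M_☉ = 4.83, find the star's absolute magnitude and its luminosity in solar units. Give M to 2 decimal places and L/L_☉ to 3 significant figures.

d = 1/p = 1000/2.66 mas = 375.9 pc
M = m − 5 log₁₀ d + 5 = 21.17 − 5·2.5751 + 5 = 13.294
M − M_☉ = 13.294 − 4.83 = 8.464
L/L_☉ = 10^(−0.4 × 8.464) = 4.114×10^-4

M ≈ 13.29; L/L_☉ ≈ 4.11×10^-4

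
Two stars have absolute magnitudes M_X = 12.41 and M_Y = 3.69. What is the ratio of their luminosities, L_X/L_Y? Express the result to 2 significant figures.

ΔM = M_X − M_Y = 8.72
L_X/L_Y = 10^(−0.4 ΔM) = 10^-3.488 = 3.251×10^-4

L_X/L_Y ≈ 3.3×10^-4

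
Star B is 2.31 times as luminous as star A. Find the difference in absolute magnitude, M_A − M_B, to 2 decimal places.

M_A − M_B ≈ 0.91

Pogson: ΔM = −2.5 log₁₀(ratio) = −2.5 log₁₀(2.31) = −2.5 × 0.3636 = -0.909
Star B is brighter so has the smaller magnitude: M_A − M_B is positive.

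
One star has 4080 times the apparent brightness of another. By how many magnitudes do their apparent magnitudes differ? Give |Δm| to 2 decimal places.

|Δm| ≈ 9.03

Pogson: Δm = −2.5 log₁₀(ratio) = −2.5 log₁₀(4080) = −2.5 × 3.6107 = -9.027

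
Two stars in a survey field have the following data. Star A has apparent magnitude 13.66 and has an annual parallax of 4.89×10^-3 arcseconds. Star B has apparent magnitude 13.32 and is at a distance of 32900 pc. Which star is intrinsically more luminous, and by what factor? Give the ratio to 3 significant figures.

Star A: d = 1/p = 1/4.89×10^-3″ = 204.5 pc
Star A: M = m − 5 log₁₀ d + 5 = 13.66 − 5·2.3107 + 5 = 7.107
Star B: M = m − 5 log₁₀ d + 5 = 13.32 − 5·4.5172 + 5 = -4.266
ΔM = M_A − M_B = 7.107 − (-4.266) = 11.373; smaller M is more luminous → Star B.
L ratio = 10^(0.4 |ΔM|) = 10^4.549 = 35400

Star B is more luminous, by a factor of 35400.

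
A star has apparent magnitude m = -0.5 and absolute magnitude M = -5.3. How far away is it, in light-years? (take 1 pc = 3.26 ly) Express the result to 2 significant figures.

μ = m − M = 4.800
m − M = 5 log₁₀ d − 5
log₁₀ d = (m − M)/5 + 1 = 1.9600
d = 10^1.9600 = 91.20 pc
= 297.3 ly

d ≈ 300 ly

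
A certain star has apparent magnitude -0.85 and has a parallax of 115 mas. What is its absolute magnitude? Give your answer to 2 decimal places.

M ≈ -0.55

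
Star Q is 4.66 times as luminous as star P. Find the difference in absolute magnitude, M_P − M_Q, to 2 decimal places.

M_P − M_Q ≈ 1.67

Pogson: ΔM = −2.5 log₁₀(ratio) = −2.5 log₁₀(4.66) = −2.5 × 0.6684 = -1.671
Star Q is brighter so has the smaller magnitude: M_P − M_Q is positive.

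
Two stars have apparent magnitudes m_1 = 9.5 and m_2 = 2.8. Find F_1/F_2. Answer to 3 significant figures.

Magnitude difference = 6.7
Flux ratio = 10^(−0.4 Δm) = 10^(−0.4 × 6.7) = 10^-2.680 = 2.089×10^-3

F_1/F_2 ≈ 2.09×10^-3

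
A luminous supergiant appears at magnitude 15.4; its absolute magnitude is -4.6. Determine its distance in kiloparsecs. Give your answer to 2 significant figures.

d ≈ 100 kpc

Distance modulus: m − M = 15.4 − (-4.6) = 20.000
m − M = 5 log₁₀ d − 5
log₁₀ d = (m − M)/5 + 1 = 5.0000
d = 10^5.0000 = 100000 pc
= 100.0 kpc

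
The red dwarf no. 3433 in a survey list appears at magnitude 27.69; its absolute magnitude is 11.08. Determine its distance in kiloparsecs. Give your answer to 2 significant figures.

μ = m − M = 16.610
m − M = 5 log₁₀ d − 5
log₁₀ d = (m − M)/5 + 1 = 4.3220
d = 10^4.3220 = 20990 pc
= 20.99 kpc

d ≈ 21 kpc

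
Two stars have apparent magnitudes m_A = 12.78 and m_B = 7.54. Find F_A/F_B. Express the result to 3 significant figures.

F_A/F_B ≈ 8.02×10^-3

Δm = 12.78 − (7.54) = 5.24
Flux ratio = 10^(−0.4 Δm) = 10^(−0.4 × 5.24) = 10^-2.096 = 8.017×10^-3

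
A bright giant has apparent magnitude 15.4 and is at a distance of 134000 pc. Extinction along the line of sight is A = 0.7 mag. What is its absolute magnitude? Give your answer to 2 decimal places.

5 log₁₀(d/10 pc) = 5 log₁₀(134000) − 5 = 20.636
M = m − 5 log₁₀(d/10) − A = 15.4 − 20.636 − 0.7 = -5.936

M ≈ -5.94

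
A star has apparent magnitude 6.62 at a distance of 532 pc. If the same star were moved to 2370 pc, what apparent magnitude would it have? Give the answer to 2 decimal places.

Flux ∝ 1/d², so Δm = 5 log₁₀(d₂/d₁) = 5 log₁₀(2370/532) = 3.244
m₂ = m₁ + Δm = 6.62 + (3.244) = 9.864

m ≈ 9.86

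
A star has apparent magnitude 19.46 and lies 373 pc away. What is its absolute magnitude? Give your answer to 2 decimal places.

5 log₁₀(d/10 pc) = 5 log₁₀(373.0) − 5 = 7.859
M = m − 5 log₁₀(d/10) = 19.46 − 7.859 = 11.601

M ≈ 11.60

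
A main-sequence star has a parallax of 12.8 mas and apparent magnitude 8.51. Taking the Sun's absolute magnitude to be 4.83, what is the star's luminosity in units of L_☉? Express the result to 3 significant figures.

d = 1/p = 1000/12.8 mas = 78.12 pc
M = m − 5 log₁₀ d + 5 = 8.51 − 5·1.8928 + 5 = 4.046
M − M_☉ = 4.046 − 4.83 = -0.784
L/L_☉ = 10^(−0.4 × -0.784) = 2.059

L/L_☉ ≈ 2.06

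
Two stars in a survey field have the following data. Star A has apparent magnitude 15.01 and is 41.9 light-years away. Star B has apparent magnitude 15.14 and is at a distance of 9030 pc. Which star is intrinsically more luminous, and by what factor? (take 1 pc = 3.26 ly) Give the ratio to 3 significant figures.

Star A: d = 41.9 ly / 3.26 = 12.85 pc
Star A: M = m − 5 log₁₀ d + 5 = 15.01 − 5·1.1090 + 5 = 14.465
Star B: M = m − 5 log₁₀ d + 5 = 15.14 − 5·3.9557 + 5 = 0.362
ΔM = M_A − M_B = 14.465 − (0.362) = 14.103; smaller M is more luminous → Star B.
L ratio = 10^(0.4 |ΔM|) = 10^5.641 = 437900

Star B is more luminous, by a factor of 438000.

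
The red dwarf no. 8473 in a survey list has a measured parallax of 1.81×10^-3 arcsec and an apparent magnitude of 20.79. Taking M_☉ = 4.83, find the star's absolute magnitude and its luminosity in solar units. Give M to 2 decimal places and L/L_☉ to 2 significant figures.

M ≈ 12.08; L/L_☉ ≈ 1.3×10^-3

d = 1/p = 1/1.81×10^-3″ = 552.5 pc
M = m − 5 log₁₀ d + 5 = 20.79 − 5·2.7423 + 5 = 12.078
M − M_☉ = 12.078 − 4.83 = 7.248
L/L_☉ = 10^(−0.4 × 7.248) = 1.261×10^-3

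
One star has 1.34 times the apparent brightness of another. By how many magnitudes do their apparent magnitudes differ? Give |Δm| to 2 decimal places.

Pogson: Δm = −2.5 log₁₀(ratio) = −2.5 log₁₀(1.34) = −2.5 × 0.1271 = -0.318

|Δm| ≈ 0.32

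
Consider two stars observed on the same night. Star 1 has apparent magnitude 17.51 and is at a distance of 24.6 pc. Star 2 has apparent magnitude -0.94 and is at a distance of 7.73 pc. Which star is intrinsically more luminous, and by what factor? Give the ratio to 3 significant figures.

Star 2 is more luminous, by a factor of 2.37×10^6.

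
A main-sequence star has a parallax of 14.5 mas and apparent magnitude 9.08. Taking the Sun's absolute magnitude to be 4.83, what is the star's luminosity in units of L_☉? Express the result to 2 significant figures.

L/L_☉ ≈ 0.95

d = 1/p = 1000/14.5 mas = 68.97 pc
M = m − 5 log₁₀ d + 5 = 9.08 − 5·1.8386 + 5 = 4.887
M − M_☉ = 4.887 − 4.83 = 0.057
L/L_☉ = 10^(−0.4 × 0.057) = 0.9490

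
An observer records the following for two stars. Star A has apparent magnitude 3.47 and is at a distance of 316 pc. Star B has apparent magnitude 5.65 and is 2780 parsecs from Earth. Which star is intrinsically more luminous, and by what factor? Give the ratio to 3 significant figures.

Star A: M = m − 5 log₁₀ d + 5 = 3.47 − 5·2.4997 + 5 = -4.028
Star B: M = m − 5 log₁₀ d + 5 = 5.65 − 5·3.4440 + 5 = -6.570
ΔM = M_A − M_B = -4.028 − (-6.570) = 2.542; smaller M is more luminous → Star B.
L ratio = 10^(0.4 |ΔM|) = 10^1.017 = 10.39

Star B is more luminous, by a factor of 10.4.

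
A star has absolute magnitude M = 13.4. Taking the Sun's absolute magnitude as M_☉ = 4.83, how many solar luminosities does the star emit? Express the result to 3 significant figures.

M − M_☉ = 13.4 − 4.83 = 8.570
L/L_☉ = 10^(−0.4 (M − M_☉)) = 10^-3.428 = 3.733×10^-4

L/L_☉ ≈ 3.73×10^-4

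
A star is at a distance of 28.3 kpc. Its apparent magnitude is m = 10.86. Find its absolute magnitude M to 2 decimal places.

M ≈ -6.40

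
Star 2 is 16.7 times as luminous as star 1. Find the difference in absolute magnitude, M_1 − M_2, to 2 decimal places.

Pogson: ΔM = −2.5 log₁₀(ratio) = −2.5 log₁₀(16.7) = −2.5 × 1.2227 = -3.057
Star 2 is brighter so has the smaller magnitude: M_1 − M_2 is positive.

M_1 − M_2 ≈ 3.06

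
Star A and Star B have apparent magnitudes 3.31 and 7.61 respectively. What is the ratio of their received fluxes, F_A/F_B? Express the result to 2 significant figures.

F_A/F_B ≈ 52

Magnitude difference = -4.30
Flux ratio = 10^(−0.4 Δm) = 10^(−0.4 × -4.30) = 10^1.720 = 52.48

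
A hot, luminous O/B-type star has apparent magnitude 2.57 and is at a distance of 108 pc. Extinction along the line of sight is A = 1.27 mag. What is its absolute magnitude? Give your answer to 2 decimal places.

5 log₁₀(d/10 pc) = 5 log₁₀(108.0) − 5 = 5.167
M = m − 5 log₁₀(d/10) − A = 2.57 − 5.167 − 1.27 = -3.867

M ≈ -3.87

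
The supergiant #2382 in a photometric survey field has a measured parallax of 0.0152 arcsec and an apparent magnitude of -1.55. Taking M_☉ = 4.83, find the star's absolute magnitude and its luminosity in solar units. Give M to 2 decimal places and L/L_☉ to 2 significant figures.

M ≈ -5.64; L/L_☉ ≈ 15000

d = 1/p = 1/0.0152″ = 65.79 pc
M = m − 5 log₁₀ d + 5 = -1.55 − 5·1.8182 + 5 = -5.641
M − M_☉ = -5.641 − 4.83 = -10.471
L/L_☉ = 10^(−0.4 × -10.471) = 15430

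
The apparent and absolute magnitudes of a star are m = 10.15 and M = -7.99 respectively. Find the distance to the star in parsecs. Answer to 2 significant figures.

d ≈ 42000 pc

Distance modulus: m − M = 10.15 − (-7.99) = 18.140
m − M = 5 log₁₀ d − 5
log₁₀ d = (m − M)/5 + 1 = 4.6280
d = 10^4.6280 = 42460 pc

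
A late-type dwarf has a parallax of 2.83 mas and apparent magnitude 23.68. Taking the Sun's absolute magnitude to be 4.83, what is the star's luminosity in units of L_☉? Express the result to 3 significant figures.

L/L_☉ ≈ 3.60×10^-5

d = 1/p = 1000/2.83 mas = 353.4 pc
M = m − 5 log₁₀ d + 5 = 23.68 − 5·2.5482 + 5 = 15.939
M − M_☉ = 15.939 − 4.83 = 11.109
L/L_☉ = 10^(−0.4 × 11.109) = 3.601×10^-5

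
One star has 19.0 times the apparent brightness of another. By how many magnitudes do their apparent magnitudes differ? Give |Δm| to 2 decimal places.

|Δm| ≈ 3.20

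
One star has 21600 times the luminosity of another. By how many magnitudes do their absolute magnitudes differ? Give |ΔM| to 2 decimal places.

|ΔM| ≈ 10.84

Pogson: ΔM = −2.5 log₁₀(ratio) = −2.5 log₁₀(21600) = −2.5 × 4.3345 = -10.836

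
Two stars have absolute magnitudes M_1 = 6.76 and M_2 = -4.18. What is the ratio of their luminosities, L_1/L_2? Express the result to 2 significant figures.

ΔM = M_1 − M_2 = 10.94
L_1/L_2 = 10^(−0.4 ΔM) = 10^-4.376 = 4.207×10^-5

L_1/L_2 ≈ 4.2×10^-5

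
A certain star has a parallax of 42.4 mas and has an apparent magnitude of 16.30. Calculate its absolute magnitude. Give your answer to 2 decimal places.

M ≈ 14.44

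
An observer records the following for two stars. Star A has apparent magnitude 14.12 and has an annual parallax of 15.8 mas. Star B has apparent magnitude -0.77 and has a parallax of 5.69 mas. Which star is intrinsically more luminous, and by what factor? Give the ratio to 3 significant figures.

Star A: p = 15.8 mas = 0.0158″ → d = 1/p = 63.29 pc
Star A: M = m − 5 log₁₀ d + 5 = 14.12 − 5·1.8013 + 5 = 10.113
Star B: p = 5.69 mas = 5.69×10^-3″ → d = 1/p = 175.7 pc
Star B: M = m − 5 log₁₀ d + 5 = -0.77 − 5·2.2449 + 5 = -6.994
ΔM = M_A − M_B = 10.113 − (-6.994) = 17.108; smaller M is more luminous → Star B.
L ratio = 10^(0.4 |ΔM|) = 10^6.843 = 6.968×10^6

Star B is more luminous, by a factor of 6.97×10^6.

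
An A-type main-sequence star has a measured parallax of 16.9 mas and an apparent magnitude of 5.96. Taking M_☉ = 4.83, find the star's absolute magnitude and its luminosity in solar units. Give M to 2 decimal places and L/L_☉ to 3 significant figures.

M ≈ 2.10; L/L_☉ ≈ 12.4

d = 1/p = 1000/16.9 mas = 59.17 pc
M = m − 5 log₁₀ d + 5 = 5.96 − 5·1.7721 + 5 = 2.099
M − M_☉ = 2.099 − 4.83 = -2.731
L/L_☉ = 10^(−0.4 × -2.731) = 12.37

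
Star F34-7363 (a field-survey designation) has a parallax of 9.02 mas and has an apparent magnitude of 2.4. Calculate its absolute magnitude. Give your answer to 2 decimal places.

p = 9.02 mas = 9.02×10^-3″ → d = 1/p = 110.9 pc
5 log₁₀(d/10 pc) = 5 log₁₀(110.9) − 5 = 5.224
M = m − 5 log₁₀(d/10) = 2.4 − 5.224 = -2.824

M ≈ -2.82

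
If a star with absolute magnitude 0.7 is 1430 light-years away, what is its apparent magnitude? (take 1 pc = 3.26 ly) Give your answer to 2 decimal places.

m ≈ 8.91

d = 1430 ly / 3.26 = 438.7 pc
m = M + 5 log₁₀ d − 5 = 0.7 + 5·2.6421 − 5 = 8.911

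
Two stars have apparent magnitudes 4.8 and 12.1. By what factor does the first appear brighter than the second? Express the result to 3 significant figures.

832

Δm = 4.8 − (12.1) = -7.3
Flux ratio = 10^(−0.4 Δm) = 10^(−0.4 × -7.3) = 10^2.920 = 831.8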